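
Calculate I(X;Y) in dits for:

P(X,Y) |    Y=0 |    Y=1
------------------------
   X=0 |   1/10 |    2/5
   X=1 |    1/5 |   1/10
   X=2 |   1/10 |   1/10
0.0405 dits

Mutual information: I(X;Y) = H(X) + H(Y) - H(X,Y)

Marginals:
P(X) = (1/2, 3/10, 1/5), H(X) = 0.4472 dits
P(Y) = (2/5, 3/5), H(Y) = 0.2923 dits

Joint entropy: H(X,Y) = 0.6990 dits

I(X;Y) = 0.4472 + 0.2923 - 0.6990 = 0.0405 dits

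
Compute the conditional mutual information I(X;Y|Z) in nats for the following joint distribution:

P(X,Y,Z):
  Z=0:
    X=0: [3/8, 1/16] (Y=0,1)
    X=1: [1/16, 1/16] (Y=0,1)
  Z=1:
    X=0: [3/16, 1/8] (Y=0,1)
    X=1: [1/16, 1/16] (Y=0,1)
0.0337 nats

Conditional mutual information: I(X;Y|Z) = H(X|Z) + H(Y|Z) - H(X,Y|Z)

H(Z) = 0.6853
H(X,Z) = 1.2450 → H(X|Z) = 0.5597
H(Y,Z) = 1.2820 → H(Y|Z) = 0.5967
H(X,Y,Z) = 1.8080 → H(X,Y|Z) = 1.1227

I(X;Y|Z) = 0.5597 + 0.5967 - 1.1227 = 0.0337 nats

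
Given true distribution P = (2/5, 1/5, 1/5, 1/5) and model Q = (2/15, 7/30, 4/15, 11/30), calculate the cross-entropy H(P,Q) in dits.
0.6784 dits

Cross-entropy: H(P,Q) = -Σ p(x) log q(x)

Alternatively: H(P,Q) = H(P) + D_KL(P||Q)
H(P) = 0.5786 dits
D_KL(P||Q) = 0.0998 dits

H(P,Q) = 0.5786 + 0.0998 = 0.6784 dits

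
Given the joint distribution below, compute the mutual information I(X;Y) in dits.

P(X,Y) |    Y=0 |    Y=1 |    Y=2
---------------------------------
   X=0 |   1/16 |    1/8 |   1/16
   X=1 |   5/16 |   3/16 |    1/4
0.0116 dits

Mutual information: I(X;Y) = H(X) + H(Y) - H(X,Y)

Marginals:
P(X) = (1/4, 3/4), H(X) = 0.2442 dits
P(Y) = (3/8, 5/16, 5/16), H(Y) = 0.4755 dits

Joint entropy: H(X,Y) = 0.7081 dits

I(X;Y) = 0.2442 + 0.4755 - 0.7081 = 0.0116 dits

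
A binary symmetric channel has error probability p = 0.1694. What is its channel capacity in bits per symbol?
0.3437 bits

For a binary symmetric channel (BSC) with error probability p:
Capacity C = 1 - H(p) bits per symbol

where H(p) = -p log₂(p) - (1-p) log₂(1-p) is the binary entropy function.

H(0.1694) = 0.6563 bits
C = 1 - 0.6563 = 0.3437 bits per symbol

This means we can reliably transmit up to 0.3437 bits of information per channel use.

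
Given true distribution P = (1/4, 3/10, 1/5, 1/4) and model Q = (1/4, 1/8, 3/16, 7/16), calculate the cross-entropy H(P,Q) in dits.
0.6566 dits

Cross-entropy: H(P,Q) = -Σ p(x) log q(x)

Alternatively: H(P,Q) = H(P) + D_KL(P||Q)
H(P) = 0.5977 dits
D_KL(P||Q) = 0.0589 dits

H(P,Q) = 0.5977 + 0.0589 = 0.6566 dits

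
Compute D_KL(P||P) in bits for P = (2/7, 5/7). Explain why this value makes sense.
0.0000 bits

KL divergence satisfies the Gibbs inequality: D_KL(P||Q) ≥ 0 for all distributions P, Q.

D_KL(P||Q) = Σ p(x) log(p(x)/q(x))
Each term is p(x) × log_2(p(x)/p(x)) = p(x) × log_2(1) = 0, so the sum is 0.
D_KL(P||Q) = 0.0000 bits

When P = Q, the KL divergence is exactly 0, as there is no 'divergence' between identical distributions.

This non-negativity is a fundamental property: relative entropy cannot be negative because it measures how different Q is from P.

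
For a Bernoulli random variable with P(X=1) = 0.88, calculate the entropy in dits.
0.1594 dits

The binary entropy function is:
H(p) = -p log(p) - (1-p) log(1-p)

H(0.88) = -0.88 × log_10(0.88) - 0.12 × log_10(0.12)
H(0.88) = 0.1594 dits

Note: Binary entropy is maximized at p=0.5 (H=1 bit) and minimized at p=0 or p=1 (H=0).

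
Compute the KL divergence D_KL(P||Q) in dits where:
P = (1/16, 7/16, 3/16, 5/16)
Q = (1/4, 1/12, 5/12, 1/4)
0.2427 dits

KL divergence: D_KL(P||Q) = Σ p(x) log(p(x)/q(x))

Computing term by term:
  x=0: 1/16 × log_10[(1/16)/(1/4)] = 1/16 × -0.6021 = -0.0376
  x=1: 7/16 × log_10[(7/16)/(1/12)] = 7/16 × 0.7202 = 0.3151
  x=2: 3/16 × log_10[(3/16)/(5/12)] = 3/16 × -0.3468 = -0.0650
  x=3: 5/16 × log_10[(5/16)/(1/4)] = 5/16 × 0.0969 = 0.0303

D_KL(P||Q) = 0.2427 dits

Note: KL divergence is always non-negative and equals 0 iff P = Q.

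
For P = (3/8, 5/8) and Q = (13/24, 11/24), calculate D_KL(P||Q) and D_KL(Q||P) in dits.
D_KL(P||Q) = 0.0243, D_KL(Q||P) = 0.0248

KL divergence is not symmetric: D_KL(P||Q) ≠ D_KL(Q||P) in general.

D_KL(P||Q) = 0.0243 dits
D_KL(Q||P) = 0.0248 dits

No, they are not equal!

This asymmetry is why KL divergence is not a true distance metric.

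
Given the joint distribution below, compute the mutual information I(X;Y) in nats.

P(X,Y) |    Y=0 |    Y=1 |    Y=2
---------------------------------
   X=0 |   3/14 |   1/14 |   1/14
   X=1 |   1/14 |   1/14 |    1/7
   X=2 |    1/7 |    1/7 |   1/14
0.0658 nats

Mutual information: I(X;Y) = H(X) + H(Y) - H(X,Y)

Marginals:
P(X) = (5/14, 2/7, 5/14), H(X) = 1.0934 nats
P(Y) = (3/7, 2/7, 2/7), H(Y) = 1.0790 nats

Joint entropy: H(X,Y) = 2.1066 nats

I(X;Y) = 1.0934 + 1.0790 - 2.1066 = 0.0658 nats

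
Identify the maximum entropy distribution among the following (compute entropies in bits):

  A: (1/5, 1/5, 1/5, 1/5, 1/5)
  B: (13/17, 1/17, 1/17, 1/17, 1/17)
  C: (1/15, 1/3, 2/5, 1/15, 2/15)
A

For a discrete distribution over n outcomes, entropy is maximized by the uniform distribution.

Computing entropies:
H(A) = 2.3219 bits
H(B) = 1.2577 bits
H(C) = 1.9656 bits

The uniform distribution (where all probabilities equal 1/5) achieves the maximum entropy of log_2(5) = 2.3219 bits.

Distribution A has the highest entropy.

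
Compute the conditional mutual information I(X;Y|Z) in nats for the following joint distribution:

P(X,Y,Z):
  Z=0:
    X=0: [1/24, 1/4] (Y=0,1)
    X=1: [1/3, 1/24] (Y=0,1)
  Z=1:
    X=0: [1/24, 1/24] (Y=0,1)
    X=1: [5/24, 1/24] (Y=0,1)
0.2235 nats

Conditional mutual information: I(X;Y|Z) = H(X|Z) + H(Y|Z) - H(X,Y|Z)

H(Z) = 0.6365
H(X,Z) = 1.2808 → H(X|Z) = 0.6443
H(Y,Z) = 1.2808 → H(Y|Z) = 0.6443
H(X,Y,Z) = 1.7017 → H(X,Y|Z) = 1.0652

I(X;Y|Z) = 0.6443 + 0.6443 - 1.0652 = 0.2235 nats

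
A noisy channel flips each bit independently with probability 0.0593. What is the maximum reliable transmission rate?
0.6753 bits

For a binary symmetric channel (BSC) with error probability p:
Capacity C = 1 - H(p) bits per symbol

where H(p) = -p log₂(p) - (1-p) log₂(1-p) is the binary entropy function.

H(0.0593) = 0.3247 bits
C = 1 - 0.3247 = 0.6753 bits per symbol

This means we can reliably transmit up to 0.6753 bits of information per channel use.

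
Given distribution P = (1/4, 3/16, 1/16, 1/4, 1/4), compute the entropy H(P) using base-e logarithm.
1.5269 nats

Shannon entropy is H(X) = -Σ p(x) log p(x).

For P = (1/4, 3/16, 1/16, 1/4, 1/4):
H = -1/4 × log_e(1/4) -3/16 × log_e(3/16) -1/16 × log_e(1/16) -1/4 × log_e(1/4) -1/4 × log_e(1/4)
H = 1.5269 nats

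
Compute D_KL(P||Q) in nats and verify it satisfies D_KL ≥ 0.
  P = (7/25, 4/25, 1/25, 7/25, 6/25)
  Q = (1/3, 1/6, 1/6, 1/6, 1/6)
0.1203 nats

KL divergence satisfies the Gibbs inequality: D_KL(P||Q) ≥ 0 for all distributions P, Q.

D_KL(P||Q) = Σ p(x) log(p(x)/q(x))
Term by term:
  x=0: 7/25 × log_e[(7/25)/(1/3)] = -0.0488
  x=1: 4/25 × log_e[(4/25)/(1/6)] = -0.0065
  x=2: 1/25 × log_e[(1/25)/(1/6)] = -0.0571
  x=3: 7/25 × log_e[(7/25)/(1/6)] = 0.1453
  x=4: 6/25 × log_e[(6/25)/(1/6)] = 0.0875
D_KL(P||Q) = 0.1203 nats

D_KL(P||Q) = 0.1203 ≥ 0 ✓

This non-negativity is a fundamental property: relative entropy cannot be negative because it measures how different Q is from P.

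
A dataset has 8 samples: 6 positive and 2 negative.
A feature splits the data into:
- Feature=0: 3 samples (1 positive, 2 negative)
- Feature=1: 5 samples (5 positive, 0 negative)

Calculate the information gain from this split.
0.4669 bits

Information Gain = H(Y) - H(Y|Feature)

Before split:
P(positive) = 6/8 = 0.7500
H(Y) = 0.8113 bits

After split:
Feature=0: H = 0.9183 bits (weight = 3/8)
Feature=1: H = 0.0000 bits (weight = 5/8)
H(Y|Feature) = (3/8)×0.9183 + (5/8)×0.0000 = 0.3444 bits

Information Gain = 0.8113 - 0.3444 = 0.4669 bits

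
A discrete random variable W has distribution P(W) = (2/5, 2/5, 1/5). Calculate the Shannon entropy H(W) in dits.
0.4581 dits

Shannon entropy is H(X) = -Σ p(x) log p(x).

For P = (2/5, 2/5, 1/5):
H = -2/5 × log_10(2/5) -2/5 × log_10(2/5) -1/5 × log_10(1/5)
H = 0.4581 dits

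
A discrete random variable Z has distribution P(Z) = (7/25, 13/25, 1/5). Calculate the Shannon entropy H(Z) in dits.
0.4423 dits

Shannon entropy is H(X) = -Σ p(x) log p(x).

For P = (7/25, 13/25, 1/5):
H = -7/25 × log_10(7/25) -13/25 × log_10(13/25) -1/5 × log_10(1/5)
H = 0.4423 dits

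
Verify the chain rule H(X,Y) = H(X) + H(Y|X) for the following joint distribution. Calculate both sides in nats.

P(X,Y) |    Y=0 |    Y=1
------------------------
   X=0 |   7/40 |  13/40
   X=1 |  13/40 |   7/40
H(X,Y) = 1.3406, H(X) = 0.6931, H(Y|X) = 0.6474 (all in nats)

Chain rule: H(X,Y) = H(X) + H(Y|X)

Left side — joint entropy directly:
H(X,Y) = -Σ p(x,y) log p(x,y) = 1.3406 nats

Right side — compute H(Y|X) from the conditional distributions:
P(X) = (1/2, 1/2), so H(X) = 0.6931 nats
H(Y|X) = Σ_x P(X=x) · H(Y|X=x):
  P(Y|X=0) = (7/20, 13/20), H(Y|X=0) = 0.6474, weight P(X=0) = 1/2
  P(Y|X=1) = (13/20, 7/20), H(Y|X=1) = 0.6474, weight P(X=1) = 1/2
H(Y|X) = 0.6474 nats

H(X) + H(Y|X) = 0.6931 + 0.6474 = 1.3406 nats

Both sides equal 1.3406 nats. ✓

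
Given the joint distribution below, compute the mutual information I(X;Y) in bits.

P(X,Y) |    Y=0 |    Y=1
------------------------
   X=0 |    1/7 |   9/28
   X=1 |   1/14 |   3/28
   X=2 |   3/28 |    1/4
0.0044 bits

Mutual information: I(X;Y) = H(X) + H(Y) - H(X,Y)

Marginals:
P(X) = (13/28, 5/28, 5/14), H(X) = 1.4883 bits
P(Y) = (9/28, 19/28), H(Y) = 0.9059 bits

Joint entropy: H(X,Y) = 2.3898 bits

I(X;Y) = 1.4883 + 0.9059 - 2.3898 = 0.0044 bits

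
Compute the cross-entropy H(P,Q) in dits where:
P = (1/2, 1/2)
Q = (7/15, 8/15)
0.3020 dits

Cross-entropy: H(P,Q) = -Σ p(x) log q(x)

Alternatively: H(P,Q) = H(P) + D_KL(P||Q)
H(P) = 0.3010 dits
D_KL(P||Q) = 0.0010 dits

H(P,Q) = 0.3010 + 0.0010 = 0.3020 dits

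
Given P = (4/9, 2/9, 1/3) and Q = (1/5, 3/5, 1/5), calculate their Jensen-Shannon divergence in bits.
0.1115 bits

Jensen-Shannon divergence is:
JSD(P||Q) = 0.5 × D_KL(P||M) + 0.5 × D_KL(Q||M)
where M = 0.5 × (P + Q) is the mixture distribution.

M = 0.5 × (4/9, 2/9, 1/3) + 0.5 × (1/5, 3/5, 1/5) = (0.322222, 0.411111, 4/15)

D_KL(P||M) = 0.1163 bits
D_KL(Q||M) = 0.1066 bits

JSD(P||Q) = 0.5 × 0.1163 + 0.5 × 0.1066 = 0.1115 bits

Unlike KL divergence, JSD is symmetric and bounded: 0 ≤ JSD ≤ log(2).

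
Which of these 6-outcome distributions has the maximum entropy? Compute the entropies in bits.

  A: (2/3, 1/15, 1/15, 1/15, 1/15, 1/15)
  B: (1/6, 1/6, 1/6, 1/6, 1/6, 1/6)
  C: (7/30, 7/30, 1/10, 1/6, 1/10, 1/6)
B

For a discrete distribution over n outcomes, entropy is maximized by the uniform distribution.

Computing entropies:
H(A) = 1.6923 bits
H(B) = 2.5850 bits
H(C) = 2.5058 bits

The uniform distribution (where all probabilities equal 1/6) achieves the maximum entropy of log_2(6) = 2.5850 bits.

Distribution B has the highest entropy.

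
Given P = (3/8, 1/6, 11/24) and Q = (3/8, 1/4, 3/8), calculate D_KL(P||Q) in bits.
0.0352 bits

KL divergence: D_KL(P||Q) = Σ p(x) log(p(x)/q(x))

Computing term by term:
  x=0: 3/8 × log_2[(3/8)/(3/8)] = 3/8 × 0.0000 = 0.0000
  x=1: 1/6 × log_2[(1/6)/(1/4)] = 1/6 × -0.5850 = -0.0975
  x=2: 11/24 × log_2[(11/24)/(3/8)] = 11/24 × 0.2895 = 0.1327

D_KL(P||Q) = 0.0352 bits

Note: KL divergence is always non-negative and equals 0 iff P = Q.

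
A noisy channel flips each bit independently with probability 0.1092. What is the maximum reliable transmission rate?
0.5025 bits

For a binary symmetric channel (BSC) with error probability p:
Capacity C = 1 - H(p) bits per symbol

where H(p) = -p log₂(p) - (1-p) log₂(1-p) is the binary entropy function.

H(0.1092) = 0.4975 bits
C = 1 - 0.4975 = 0.5025 bits per symbol

This means we can reliably transmit up to 0.5025 bits of information per channel use.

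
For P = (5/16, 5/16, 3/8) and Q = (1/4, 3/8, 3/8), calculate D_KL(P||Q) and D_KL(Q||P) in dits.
D_KL(P||Q) = 0.0055, D_KL(Q||P) = 0.0055

KL divergence is not symmetric: D_KL(P||Q) ≠ D_KL(Q||P) in general.

D_KL(P||Q) = 0.0055 dits
D_KL(Q||P) = 0.0055 dits

In this case they happen to be equal (to 4 decimal places).

This asymmetry is why KL divergence is not a true distance metric.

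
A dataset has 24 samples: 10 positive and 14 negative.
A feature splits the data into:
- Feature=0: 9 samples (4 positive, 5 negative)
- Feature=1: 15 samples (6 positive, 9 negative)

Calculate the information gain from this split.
0.0014 bits

Information Gain = H(Y) - H(Y|Feature)

Before split:
P(positive) = 10/24 = 0.4167
H(Y) = 0.9799 bits

After split:
Feature=0: H = 0.9911 bits (weight = 9/24)
Feature=1: H = 0.9710 bits (weight = 15/24)
H(Y|Feature) = (9/24)×0.9911 + (15/24)×0.9710 = 0.9785 bits

Information Gain = 0.9799 - 0.9785 = 0.0014 bits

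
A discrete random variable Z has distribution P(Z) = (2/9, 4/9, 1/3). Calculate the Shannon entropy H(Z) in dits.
0.4607 dits

Shannon entropy is H(X) = -Σ p(x) log p(x).

For P = (2/9, 4/9, 1/3):
H = -2/9 × log_10(2/9) -4/9 × log_10(4/9) -1/3 × log_10(1/3)
H = 0.4607 dits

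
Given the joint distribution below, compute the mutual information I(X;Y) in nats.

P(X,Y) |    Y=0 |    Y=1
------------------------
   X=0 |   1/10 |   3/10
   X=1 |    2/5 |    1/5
0.0863 nats

Mutual information: I(X;Y) = H(X) + H(Y) - H(X,Y)

Marginals:
P(X) = (2/5, 3/5), H(X) = 0.6730 nats
P(Y) = (1/2, 1/2), H(Y) = 0.6931 nats

Joint entropy: H(X,Y) = 1.2799 nats

I(X;Y) = 0.6730 + 0.6931 - 1.2799 = 0.0863 nats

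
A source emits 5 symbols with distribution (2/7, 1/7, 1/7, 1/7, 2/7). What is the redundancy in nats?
0.0596 nats

Redundancy measures how far a source is from maximum entropy:
R = H_max - H(X)

Maximum entropy for 5 symbols: H_max = log_e(5) = 1.6094 nats
Actual entropy: H(X) = 1.5498 nats
Redundancy: R = 1.6094 - 1.5498 = 0.0596 nats

This redundancy represents potential for compression: the source could be compressed by 0.0596 nats per symbol.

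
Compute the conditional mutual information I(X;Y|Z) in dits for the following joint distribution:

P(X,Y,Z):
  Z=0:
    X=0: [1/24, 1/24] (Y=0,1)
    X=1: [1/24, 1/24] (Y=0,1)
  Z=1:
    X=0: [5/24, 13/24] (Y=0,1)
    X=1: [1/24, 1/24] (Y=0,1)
0.0035 dits

Conditional mutual information: I(X;Y|Z) = H(X|Z) + H(Y|Z) - H(X,Y|Z)

H(Z) = 0.1957
H(X,Z) = 0.3635 → H(X|Z) = 0.1678
H(Y,Z) = 0.4669 → H(Y|Z) = 0.2713
H(X,Y,Z) = 0.6312 → H(X,Y|Z) = 0.4355

I(X;Y|Z) = 0.1678 + 0.2713 - 0.4355 = 0.0035 dits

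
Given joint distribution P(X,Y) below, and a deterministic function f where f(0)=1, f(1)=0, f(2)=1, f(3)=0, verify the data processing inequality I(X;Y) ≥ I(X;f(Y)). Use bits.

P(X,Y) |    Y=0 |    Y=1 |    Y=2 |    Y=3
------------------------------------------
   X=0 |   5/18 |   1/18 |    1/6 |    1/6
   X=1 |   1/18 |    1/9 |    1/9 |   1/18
I(X;Y) = 0.0986, I(X;f(Y)) = 0.0185, inequality holds: 0.0986 ≥ 0.0185

Data Processing Inequality: For any Markov chain X → Y → Z, we have I(X;Y) ≥ I(X;Z).

Here Z = f(Y) is a deterministic function of Y, forming X → Y → Z.

Original I(X;Y) = 0.0986 bits

After applying f:
P(X,Z) where Z=f(Y):
- P(X,Z=0) = P(X,Y=1) + P(X,Y=3)
- P(X,Z=1) = P(X,Y=0) + P(X,Y=2)

I(X;Z) = I(X;f(Y)) = 0.0185 bits

Verification: 0.0986 ≥ 0.0185 ✓

Information cannot be created by processing; the function f can only lose information about X.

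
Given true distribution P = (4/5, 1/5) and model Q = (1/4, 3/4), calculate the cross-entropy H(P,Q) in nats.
1.1666 nats

Cross-entropy: H(P,Q) = -Σ p(x) log q(x)

Alternatively: H(P,Q) = H(P) + D_KL(P||Q)
H(P) = 0.5004 nats
D_KL(P||Q) = 0.6662 nats

H(P,Q) = 0.5004 + 0.6662 = 1.1666 nats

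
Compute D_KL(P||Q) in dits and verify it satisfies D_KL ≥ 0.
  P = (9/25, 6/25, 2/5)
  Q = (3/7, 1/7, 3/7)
0.0148 dits

KL divergence satisfies the Gibbs inequality: D_KL(P||Q) ≥ 0 for all distributions P, Q.

D_KL(P||Q) = Σ p(x) log(p(x)/q(x))
Term by term:
  x=0: 9/25 × log_10[(9/25)/(3/7)] = -0.0273
  x=1: 6/25 × log_10[(6/25)/(1/7)] = 0.0541
  x=2: 2/5 × log_10[(2/5)/(3/7)] = -0.0120
D_KL(P||Q) = 0.0148 dits

D_KL(P||Q) = 0.0148 ≥ 0 ✓

This non-negativity is a fundamental property: relative entropy cannot be negative because it measures how different Q is from P.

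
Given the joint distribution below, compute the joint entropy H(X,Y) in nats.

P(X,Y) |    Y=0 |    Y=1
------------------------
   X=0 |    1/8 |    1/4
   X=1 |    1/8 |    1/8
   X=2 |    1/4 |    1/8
1.7329 nats

Joint entropy is H(X,Y) = -Σ_{x,y} p(x,y) log p(x,y).

Summing over all non-zero entries:
H(X,Y) = -[1/8·log_e(1/8) + 1/4·log_e(1/4) + 1/8·log_e(1/8) + 1/8·log_e(1/8) + 1/4·log_e(1/4) + 1/8·log_e(1/8)]
H(X,Y) = 1.7329 nats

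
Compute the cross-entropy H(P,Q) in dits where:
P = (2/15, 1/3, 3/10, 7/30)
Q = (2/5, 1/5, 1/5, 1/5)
0.6588 dits

Cross-entropy: H(P,Q) = -Σ p(x) log q(x)

Alternatively: H(P,Q) = H(P) + D_KL(P||Q)
H(P) = 0.5801 dits
D_KL(P||Q) = 0.0788 dits

H(P,Q) = 0.5801 + 0.0788 = 0.6588 dits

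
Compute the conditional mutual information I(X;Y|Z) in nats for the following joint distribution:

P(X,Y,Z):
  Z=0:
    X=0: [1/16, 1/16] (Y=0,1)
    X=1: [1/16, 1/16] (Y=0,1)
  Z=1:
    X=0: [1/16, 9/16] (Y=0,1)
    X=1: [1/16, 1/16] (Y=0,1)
0.0481 nats

Conditional mutual information: I(X;Y|Z) = H(X|Z) + H(Y|Z) - H(X,Y|Z)

H(Z) = 0.5623
H(X,Z) = 1.0735 → H(X|Z) = 0.5112
H(Y,Z) = 1.0735 → H(Y|Z) = 0.5112
H(X,Y,Z) = 1.5366 → H(X,Y|Z) = 0.9743

I(X;Y|Z) = 0.5112 + 0.5112 - 0.9743 = 0.0481 nats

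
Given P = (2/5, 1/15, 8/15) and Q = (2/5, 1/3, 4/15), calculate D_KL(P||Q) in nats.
0.2624 nats

KL divergence: D_KL(P||Q) = Σ p(x) log(p(x)/q(x))

Computing term by term:
  x=0: 2/5 × log_e[(2/5)/(2/5)] = 2/5 × 0.0000 = 0.0000
  x=1: 1/15 × log_e[(1/15)/(1/3)] = 1/15 × -1.6094 = -0.1073
  x=2: 8/15 × log_e[(8/15)/(4/15)] = 8/15 × 0.6931 = 0.3697

D_KL(P||Q) = 0.2624 nats

Note: KL divergence is always non-negative and equals 0 iff P = Q.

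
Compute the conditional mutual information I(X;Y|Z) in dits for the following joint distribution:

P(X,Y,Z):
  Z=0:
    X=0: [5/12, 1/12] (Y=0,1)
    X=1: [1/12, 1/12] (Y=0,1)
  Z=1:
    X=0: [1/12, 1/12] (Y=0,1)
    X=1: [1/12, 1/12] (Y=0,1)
0.0148 dits

Conditional mutual information: I(X;Y|Z) = H(X|Z) + H(Y|Z) - H(X,Y|Z)

H(Z) = 0.2764
H(X,Z) = 0.5396 → H(X|Z) = 0.2632
H(Y,Z) = 0.5396 → H(Y|Z) = 0.2632
H(X,Y,Z) = 0.7879 → H(X,Y|Z) = 0.5115

I(X;Y|Z) = 0.2632 + 0.2632 - 0.5115 = 0.0148 dits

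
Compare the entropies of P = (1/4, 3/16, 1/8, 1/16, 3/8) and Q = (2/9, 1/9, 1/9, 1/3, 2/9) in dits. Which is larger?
Q

Computing entropies in dits:
H(P) = 0.6347
H(Q) = 0.6614

Distribution Q has higher entropy.

Intuition: The distribution closer to uniform (more spread out) has higher entropy.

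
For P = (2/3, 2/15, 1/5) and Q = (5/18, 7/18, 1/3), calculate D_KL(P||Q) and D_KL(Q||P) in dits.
D_KL(P||Q) = 0.1471, D_KL(Q||P) = 0.1491

KL divergence is not symmetric: D_KL(P||Q) ≠ D_KL(Q||P) in general.

D_KL(P||Q) = 0.1471 dits
D_KL(Q||P) = 0.1491 dits

No, they are not equal!

This asymmetry is why KL divergence is not a true distance metric.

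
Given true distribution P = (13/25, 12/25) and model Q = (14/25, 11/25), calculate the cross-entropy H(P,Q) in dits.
0.3021 dits

Cross-entropy: H(P,Q) = -Σ p(x) log q(x)

Alternatively: H(P,Q) = H(P) + D_KL(P||Q)
H(P) = 0.3007 dits
D_KL(P||Q) = 0.0014 dits

H(P,Q) = 0.3007 + 0.0014 = 0.3021 dits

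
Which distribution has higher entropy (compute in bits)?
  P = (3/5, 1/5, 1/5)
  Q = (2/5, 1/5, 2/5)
Q

Computing entropies in bits:
H(P) = 1.3710
H(Q) = 1.5219

Distribution Q has higher entropy.

Intuition: The distribution closer to uniform (more spread out) has higher entropy.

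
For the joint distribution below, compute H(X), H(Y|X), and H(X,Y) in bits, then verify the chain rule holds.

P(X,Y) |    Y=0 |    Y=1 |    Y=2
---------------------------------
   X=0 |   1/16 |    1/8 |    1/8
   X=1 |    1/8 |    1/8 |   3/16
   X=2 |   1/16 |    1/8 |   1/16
H(X,Y) = 3.0778, H(X) = 1.5462, H(Y|X) = 1.5316 (all in bits)

Chain rule: H(X,Y) = H(X) + H(Y|X)

Left side — joint entropy directly:
H(X,Y) = -Σ p(x,y) log p(x,y) = 3.0778 bits

Right side — compute H(Y|X) from the conditional distributions:
P(X) = (5/16, 7/16, 1/4), so H(X) = 1.5462 bits
H(Y|X) = Σ_x P(X=x) · H(Y|X=x):
  P(Y|X=0) = (1/5, 2/5, 2/5), H(Y|X=0) = 1.5219, weight P(X=0) = 5/16
  P(Y|X=1) = (2/7, 2/7, 3/7), H(Y|X=1) = 1.5567, weight P(X=1) = 7/16
  P(Y|X=2) = (1/4, 1/2, 1/4), H(Y|X=2) = 1.5000, weight P(X=2) = 1/4
H(Y|X) = 1.5316 bits

H(X) + H(Y|X) = 1.5462 + 1.5316 = 3.0778 bits

Both sides equal 3.0778 bits. ✓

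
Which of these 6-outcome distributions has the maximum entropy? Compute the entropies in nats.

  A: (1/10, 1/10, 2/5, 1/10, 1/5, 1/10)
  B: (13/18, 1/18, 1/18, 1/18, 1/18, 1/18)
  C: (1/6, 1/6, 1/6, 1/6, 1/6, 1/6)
C

For a discrete distribution over n outcomes, entropy is maximized by the uniform distribution.

Computing entropies:
H(A) = 1.6094 nats
H(B) = 1.0379 nats
H(C) = 1.7918 nats

The uniform distribution (where all probabilities equal 1/6) achieves the maximum entropy of log_e(6) = 1.7918 nats.

Distribution C has the highest entropy.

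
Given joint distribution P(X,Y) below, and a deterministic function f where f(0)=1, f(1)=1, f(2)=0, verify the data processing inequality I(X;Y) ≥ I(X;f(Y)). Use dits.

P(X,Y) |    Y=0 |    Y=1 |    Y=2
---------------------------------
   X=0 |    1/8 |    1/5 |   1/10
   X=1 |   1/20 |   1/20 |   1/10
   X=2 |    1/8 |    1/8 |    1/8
I(X;Y) = 0.0113, I(X;f(Y)) = 0.0093, inequality holds: 0.0113 ≥ 0.0093

Data Processing Inequality: For any Markov chain X → Y → Z, we have I(X;Y) ≥ I(X;Z).

Here Z = f(Y) is a deterministic function of Y, forming X → Y → Z.

Original I(X;Y) = 0.0113 dits

After applying f:
P(X,Z) where Z=f(Y):
- P(X,Z=0) = P(X,Y=2)
- P(X,Z=1) = P(X,Y=0) + P(X,Y=1)

I(X;Z) = I(X;f(Y)) = 0.0093 dits

Verification: 0.0113 ≥ 0.0093 ✓

Information cannot be created by processing; the function f can only lose information about X.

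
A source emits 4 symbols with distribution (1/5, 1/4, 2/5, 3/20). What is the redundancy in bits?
0.0963 bits

Redundancy measures how far a source is from maximum entropy:
R = H_max - H(X)

Maximum entropy for 4 symbols: H_max = log_2(4) = 2.0000 bits
Actual entropy: H(X) = 1.9037 bits
Redundancy: R = 2.0000 - 1.9037 = 0.0963 bits

This redundancy represents potential for compression: the source could be compressed by 0.0963 bits per symbol.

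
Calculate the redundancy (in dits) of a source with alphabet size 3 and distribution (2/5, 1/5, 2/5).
0.0190 dits

Redundancy measures how far a source is from maximum entropy:
R = H_max - H(X)

Maximum entropy for 3 symbols: H_max = log_10(3) = 0.4771 dits
Actual entropy: H(X) = 0.4581 dits
Redundancy: R = 0.4771 - 0.4581 = 0.0190 dits

This redundancy represents potential for compression: the source could be compressed by 0.0190 dits per symbol.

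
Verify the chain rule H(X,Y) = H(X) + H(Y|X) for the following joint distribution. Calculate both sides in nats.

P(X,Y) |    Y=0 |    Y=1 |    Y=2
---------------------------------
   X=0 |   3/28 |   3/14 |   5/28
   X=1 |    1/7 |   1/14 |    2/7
H(X,Y) = 1.7015, H(X) = 0.6931, H(Y|X) = 1.0083 (all in nats)

Chain rule: H(X,Y) = H(X) + H(Y|X)

Left side — joint entropy directly:
H(X,Y) = -Σ p(x,y) log p(x,y) = 1.7015 nats

Right side — compute H(Y|X) from the conditional distributions:
P(X) = (1/2, 1/2), so H(X) = 0.6931 nats
H(Y|X) = Σ_x P(X=x) · H(Y|X=x):
  P(Y|X=0) = (3/14, 3/7, 5/14), H(Y|X=0) = 1.0609, weight P(X=0) = 1/2
  P(Y|X=1) = (2/7, 1/7, 4/7), H(Y|X=1) = 0.9557, weight P(X=1) = 1/2
H(Y|X) = 1.0083 nats

H(X) + H(Y|X) = 0.6931 + 1.0083 = 1.7015 nats

Both sides equal 1.7015 nats. ✓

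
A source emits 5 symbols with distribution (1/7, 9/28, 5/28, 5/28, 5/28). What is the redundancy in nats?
0.0437 nats

Redundancy measures how far a source is from maximum entropy:
R = H_max - H(X)

Maximum entropy for 5 symbols: H_max = log_e(5) = 1.6094 nats
Actual entropy: H(X) = 1.5657 nats
Redundancy: R = 1.6094 - 1.5657 = 0.0437 nats

This redundancy represents potential for compression: the source could be compressed by 0.0437 nats per symbol.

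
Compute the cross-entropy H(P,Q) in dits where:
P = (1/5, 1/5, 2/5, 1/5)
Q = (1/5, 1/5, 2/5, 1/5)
0.5786 dits

Cross-entropy: H(P,Q) = -Σ p(x) log q(x)

Alternatively: H(P,Q) = H(P) + D_KL(P||Q)
H(P) = 0.5786 dits
D_KL(P||Q) = 0.0000 dits

H(P,Q) = 0.5786 + 0.0000 = 0.5786 dits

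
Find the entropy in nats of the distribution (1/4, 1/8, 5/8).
0.9003 nats

Shannon entropy is H(X) = -Σ p(x) log p(x).

For P = (1/4, 1/8, 5/8):
H = -1/4 × log_e(1/4) -1/8 × log_e(1/8) -5/8 × log_e(5/8)
H = 0.9003 nats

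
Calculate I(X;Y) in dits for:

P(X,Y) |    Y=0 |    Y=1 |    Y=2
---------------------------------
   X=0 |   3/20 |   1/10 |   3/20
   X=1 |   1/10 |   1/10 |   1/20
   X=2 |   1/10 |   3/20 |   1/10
0.0095 dits

Mutual information: I(X;Y) = H(X) + H(Y) - H(X,Y)

Marginals:
P(X) = (2/5, 1/4, 7/20), H(X) = 0.4693 dits
P(Y) = (7/20, 7/20, 3/10), H(Y) = 0.4760 dits

Joint entropy: H(X,Y) = 0.9358 dits

I(X;Y) = 0.4693 + 0.4760 - 0.9358 = 0.0095 dits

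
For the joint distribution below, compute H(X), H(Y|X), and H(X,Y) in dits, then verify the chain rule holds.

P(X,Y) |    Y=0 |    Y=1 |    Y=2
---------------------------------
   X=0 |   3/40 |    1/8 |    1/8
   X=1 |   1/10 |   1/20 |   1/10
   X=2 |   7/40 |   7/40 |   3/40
H(X,Y) = 0.9245, H(X) = 0.4671, H(Y|X) = 0.4574 (all in dits)

Chain rule: H(X,Y) = H(X) + H(Y|X)

Left side — joint entropy directly:
H(X,Y) = -Σ p(x,y) log p(x,y) = 0.9245 dits

Right side — compute H(Y|X) from the conditional distributions:
P(X) = (13/40, 1/4, 17/40), so H(X) = 0.4671 dits
H(Y|X) = Σ_x P(X=x) · H(Y|X=x):
  P(Y|X=0) = (3/13, 5/13, 5/13), H(Y|X=0) = 0.4662, weight P(X=0) = 13/40
  P(Y|X=1) = (2/5, 1/5, 2/5), H(Y|X=1) = 0.4581, weight P(X=1) = 1/4
  P(Y|X=2) = (7/17, 7/17, 3/17), H(Y|X=2) = 0.4503, weight P(X=2) = 17/40
H(Y|X) = 0.4574 dits

H(X) + H(Y|X) = 0.4671 + 0.4574 = 0.9245 dits

Both sides equal 0.9245 dits. ✓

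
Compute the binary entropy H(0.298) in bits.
0.8788 bits

The binary entropy function is:
H(p) = -p log(p) - (1-p) log(1-p)

H(0.298) = -0.298 × log_2(0.298) - 0.702 × log_2(0.702)
H(0.298) = 0.8788 bits

Note: Binary entropy is maximized at p=0.5 (H=1 bit) and minimized at p=0 or p=1 (H=0).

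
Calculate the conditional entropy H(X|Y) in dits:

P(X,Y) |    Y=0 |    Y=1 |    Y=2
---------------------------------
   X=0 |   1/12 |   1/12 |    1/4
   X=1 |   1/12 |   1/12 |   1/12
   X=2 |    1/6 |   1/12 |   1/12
0.4418 dits

Using the chain rule: H(X|Y) = H(X,Y) - H(Y)

First, compute H(X,Y) = 0.9097 dits

Marginal P(Y) = (1/3, 1/4, 5/12)
H(Y) = 0.4680 dits

H(X|Y) = H(X,Y) - H(Y) = 0.9097 - 0.4680 = 0.4418 dits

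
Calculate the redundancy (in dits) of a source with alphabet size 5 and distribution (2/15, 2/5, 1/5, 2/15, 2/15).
0.0500 dits

Redundancy measures how far a source is from maximum entropy:
R = H_max - H(X)

Maximum entropy for 5 symbols: H_max = log_10(5) = 0.6990 dits
Actual entropy: H(X) = 0.6490 dits
Redundancy: R = 0.6990 - 0.6490 = 0.0500 dits

This redundancy represents potential for compression: the source could be compressed by 0.0500 dits per symbol.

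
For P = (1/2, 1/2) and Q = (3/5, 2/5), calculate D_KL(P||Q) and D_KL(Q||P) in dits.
D_KL(P||Q) = 0.0089, D_KL(Q||P) = 0.0087

KL divergence is not symmetric: D_KL(P||Q) ≠ D_KL(Q||P) in general.

D_KL(P||Q) = 0.0089 dits
D_KL(Q||P) = 0.0087 dits

No, they are not equal!

This asymmetry is why KL divergence is not a true distance metric.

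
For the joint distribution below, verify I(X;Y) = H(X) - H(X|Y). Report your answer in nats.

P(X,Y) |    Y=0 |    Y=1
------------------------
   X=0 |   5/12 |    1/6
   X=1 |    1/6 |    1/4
I(X;Y) = 0.0498 nats

Mutual information has multiple equivalent forms:
- I(X;Y) = H(X) - H(X|Y)
- I(X;Y) = H(Y) - H(Y|X)
- I(X;Y) = H(X) + H(Y) - H(X,Y)

Computing all quantities:
H(X) = 0.6792, H(Y) = 0.6792, H(X,Y) = 1.3086
H(X|Y) = 0.6294, H(Y|X) = 0.6294

Verification:
H(X) - H(X|Y) = 0.6792 - 0.6294 = 0.0498
H(Y) - H(Y|X) = 0.6792 - 0.6294 = 0.0498
H(X) + H(Y) - H(X,Y) = 0.6792 + 0.6792 - 1.3086 = 0.0498

All forms give I(X;Y) = 0.0498 nats. ✓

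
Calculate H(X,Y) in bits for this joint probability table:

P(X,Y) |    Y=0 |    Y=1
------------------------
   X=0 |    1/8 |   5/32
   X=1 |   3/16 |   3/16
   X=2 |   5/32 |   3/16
2.5704 bits

Joint entropy is H(X,Y) = -Σ_{x,y} p(x,y) log p(x,y).

Summing over all non-zero entries:
H(X,Y) = -[1/8·log_2(1/8) + 5/32·log_2(5/32) + 3/16·log_2(3/16) + 3/16·log_2(3/16) + 5/32·log_2(5/32) + 3/16·log_2(3/16)]
H(X,Y) = 2.5704 bits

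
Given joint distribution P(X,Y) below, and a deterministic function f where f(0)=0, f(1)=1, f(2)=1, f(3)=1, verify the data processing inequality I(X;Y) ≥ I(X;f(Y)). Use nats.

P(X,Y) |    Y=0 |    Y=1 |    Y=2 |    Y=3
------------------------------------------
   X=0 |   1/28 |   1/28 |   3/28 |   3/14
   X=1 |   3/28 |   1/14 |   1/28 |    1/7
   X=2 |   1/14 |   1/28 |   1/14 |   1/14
I(X;Y) = 0.0659, I(X;f(Y)) = 0.0322, inequality holds: 0.0659 ≥ 0.0322

Data Processing Inequality: For any Markov chain X → Y → Z, we have I(X;Y) ≥ I(X;Z).

Here Z = f(Y) is a deterministic function of Y, forming X → Y → Z.

Original I(X;Y) = 0.0659 nats

After applying f:
P(X,Z) where Z=f(Y):
- P(X,Z=0) = P(X,Y=0)
- P(X,Z=1) = P(X,Y=1) + P(X,Y=2) + P(X,Y=3)

I(X;Z) = I(X;f(Y)) = 0.0322 nats

Verification: 0.0659 ≥ 0.0322 ✓

Information cannot be created by processing; the function f can only lose information about X.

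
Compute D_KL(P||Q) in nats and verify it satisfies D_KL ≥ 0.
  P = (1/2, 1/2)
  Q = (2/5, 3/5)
0.0204 nats

KL divergence satisfies the Gibbs inequality: D_KL(P||Q) ≥ 0 for all distributions P, Q.

D_KL(P||Q) = Σ p(x) log(p(x)/q(x))
Term by term:
  x=0: 1/2 × log_e[(1/2)/(2/5)] = 0.1116
  x=1: 1/2 × log_e[(1/2)/(3/5)] = -0.0912
D_KL(P||Q) = 0.0204 nats

D_KL(P||Q) = 0.0204 ≥ 0 ✓

This non-negativity is a fundamental property: relative entropy cannot be negative because it measures how different Q is from P.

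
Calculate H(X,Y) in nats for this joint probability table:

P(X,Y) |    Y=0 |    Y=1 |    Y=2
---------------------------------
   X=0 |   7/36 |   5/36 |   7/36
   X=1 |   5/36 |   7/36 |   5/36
1.7778 nats

Joint entropy is H(X,Y) = -Σ_{x,y} p(x,y) log p(x,y).

Summing over all non-zero entries:
H(X,Y) = -[7/36·log_e(7/36) + 5/36·log_e(5/36) + 7/36·log_e(7/36) + 5/36·log_e(5/36) + 7/36·log_e(7/36) + 5/36·log_e(5/36)]
H(X,Y) = 1.7778 nats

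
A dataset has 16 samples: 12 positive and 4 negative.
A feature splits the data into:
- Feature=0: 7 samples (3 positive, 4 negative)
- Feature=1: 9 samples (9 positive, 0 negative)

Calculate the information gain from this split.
0.3802 bits

Information Gain = H(Y) - H(Y|Feature)

Before split:
P(positive) = 12/16 = 0.7500
H(Y) = 0.8113 bits

After split:
Feature=0: H = 0.9852 bits (weight = 7/16)
Feature=1: H = 0.0000 bits (weight = 9/16)
H(Y|Feature) = (7/16)×0.9852 + (9/16)×0.0000 = 0.4310 bits

Information Gain = 0.8113 - 0.4310 = 0.3802 bits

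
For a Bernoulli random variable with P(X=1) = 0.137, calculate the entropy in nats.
0.3995 nats

The binary entropy function is:
H(p) = -p log(p) - (1-p) log(1-p)

H(0.137) = -0.137 × log_e(0.137) - 0.863 × log_e(0.863)
H(0.137) = 0.3995 nats

Note: Binary entropy is maximized at p=0.5 (H=1 bit) and minimized at p=0 or p=1 (H=0).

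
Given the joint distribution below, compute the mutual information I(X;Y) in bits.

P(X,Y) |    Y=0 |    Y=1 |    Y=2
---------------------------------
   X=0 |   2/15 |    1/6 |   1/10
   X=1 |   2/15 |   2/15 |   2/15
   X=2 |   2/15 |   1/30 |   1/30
0.0595 bits

Mutual information: I(X;Y) = H(X) + H(Y) - H(X,Y)

Marginals:
P(X) = (2/5, 2/5, 1/5), H(X) = 1.5219 bits
P(Y) = (2/5, 1/3, 4/15), H(Y) = 1.5656 bits

Joint entropy: H(X,Y) = 3.0281 bits

I(X;Y) = 1.5219 + 1.5656 - 3.0281 = 0.0595 bits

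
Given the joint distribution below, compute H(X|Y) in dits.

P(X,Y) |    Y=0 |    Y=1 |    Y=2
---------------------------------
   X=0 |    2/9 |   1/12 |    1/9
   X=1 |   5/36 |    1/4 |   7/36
0.2729 dits

Using the chain rule: H(X|Y) = H(X,Y) - H(Y)

First, compute H(X,Y) = 0.7490 dits

Marginal P(Y) = (13/36, 1/3, 11/36)
H(Y) = 0.4761 dits

H(X|Y) = H(X,Y) - H(Y) = 0.7490 - 0.4761 = 0.2729 dits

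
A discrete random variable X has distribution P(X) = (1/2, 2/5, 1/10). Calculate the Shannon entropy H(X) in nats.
0.9433 nats

Shannon entropy is H(X) = -Σ p(x) log p(x).

For P = (1/2, 2/5, 1/10):
H = -1/2 × log_e(1/2) -2/5 × log_e(2/5) -1/10 × log_e(1/10)
H = 0.9433 nats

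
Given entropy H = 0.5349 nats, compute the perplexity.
1.7073

Perplexity is e^H (or exp(H) for natural log).

H = 0.5349 nats
Perplexity = e^0.5349 = 1.7073

Interpretation: The model's uncertainty is equivalent to choosing uniformly among 1.7 options.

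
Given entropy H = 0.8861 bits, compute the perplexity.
1.8482

Perplexity is 2^H (or exp(H) for natural log).

H = 0.8861 bits
Perplexity = 2^0.8861 = 1.8482

Interpretation: The model's uncertainty is equivalent to choosing uniformly among 1.8 options.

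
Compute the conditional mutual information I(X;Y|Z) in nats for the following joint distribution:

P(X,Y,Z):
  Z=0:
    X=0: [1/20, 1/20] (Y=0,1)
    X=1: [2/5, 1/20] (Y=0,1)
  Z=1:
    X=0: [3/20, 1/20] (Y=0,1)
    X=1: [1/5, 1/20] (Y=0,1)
0.0353 nats

Conditional mutual information: I(X;Y|Z) = H(X|Z) + H(Y|Z) - H(X,Y|Z)

H(Z) = 0.6881
H(X,Z) = 1.2580 → H(X|Z) = 0.5699
H(Y,Z) = 1.1873 → H(Y|Z) = 0.4991
H(X,Y,Z) = 1.7219 → H(X,Y|Z) = 1.0338

I(X;Y|Z) = 0.5699 + 0.4991 - 1.0338 = 0.0353 nats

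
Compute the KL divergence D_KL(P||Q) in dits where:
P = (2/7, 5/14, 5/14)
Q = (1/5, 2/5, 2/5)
0.0091 dits

KL divergence: D_KL(P||Q) = Σ p(x) log(p(x)/q(x))

Computing term by term:
  x=0: 2/7 × log_10[(2/7)/(1/5)] = 2/7 × 0.1549 = 0.0443
  x=1: 5/14 × log_10[(5/14)/(2/5)] = 5/14 × -0.0492 = -0.0176
  x=2: 5/14 × log_10[(5/14)/(2/5)] = 5/14 × -0.0492 = -0.0176

D_KL(P||Q) = 0.0091 dits

Note: KL divergence is always non-negative and equals 0 iff P = Q.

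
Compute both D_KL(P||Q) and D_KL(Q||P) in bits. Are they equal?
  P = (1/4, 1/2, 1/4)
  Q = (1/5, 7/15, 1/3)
D_KL(P||Q) = 0.0265, D_KL(Q||P) = 0.0275

KL divergence is not symmetric: D_KL(P||Q) ≠ D_KL(Q||P) in general.

D_KL(P||Q) = 0.0265 bits
D_KL(Q||P) = 0.0275 bits

No, they are not equal!

This asymmetry is why KL divergence is not a true distance metric.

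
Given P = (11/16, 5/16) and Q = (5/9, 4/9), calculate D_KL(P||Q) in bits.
0.0526 bits

KL divergence: D_KL(P||Q) = Σ p(x) log(p(x)/q(x))

Computing term by term:
  x=0: 11/16 × log_2[(11/16)/(5/9)] = 11/16 × 0.3074 = 0.2114
  x=1: 5/16 × log_2[(5/16)/(4/9)] = 5/16 × -0.5081 = -0.1588

D_KL(P||Q) = 0.0526 bits

Note: KL divergence is always non-negative and equals 0 iff P = Q.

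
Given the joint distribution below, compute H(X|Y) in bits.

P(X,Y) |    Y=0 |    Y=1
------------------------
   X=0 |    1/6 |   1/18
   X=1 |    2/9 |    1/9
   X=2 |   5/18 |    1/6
1.5228 bits

Using the chain rule: H(X|Y) = H(X,Y) - H(Y)

First, compute H(X,Y) = 2.4411 bits

Marginal P(Y) = (2/3, 1/3)
H(Y) = 0.9183 bits

H(X|Y) = H(X,Y) - H(Y) = 2.4411 - 0.9183 = 1.5228 bits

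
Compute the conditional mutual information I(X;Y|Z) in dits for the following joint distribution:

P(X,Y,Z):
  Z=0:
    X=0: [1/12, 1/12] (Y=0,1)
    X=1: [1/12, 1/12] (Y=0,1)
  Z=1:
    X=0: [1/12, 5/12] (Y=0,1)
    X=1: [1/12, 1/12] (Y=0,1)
0.0148 dits

Conditional mutual information: I(X;Y|Z) = H(X|Z) + H(Y|Z) - H(X,Y|Z)

H(Z) = 0.2764
H(X,Z) = 0.5396 → H(X|Z) = 0.2632
H(Y,Z) = 0.5396 → H(Y|Z) = 0.2632
H(X,Y,Z) = 0.7879 → H(X,Y|Z) = 0.5115

I(X;Y|Z) = 0.2632 + 0.2632 - 0.5115 = 0.0148 dits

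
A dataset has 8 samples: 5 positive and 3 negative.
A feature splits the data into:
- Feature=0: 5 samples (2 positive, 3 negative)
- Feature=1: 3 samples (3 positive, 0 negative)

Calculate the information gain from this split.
0.3476 bits

Information Gain = H(Y) - H(Y|Feature)

Before split:
P(positive) = 5/8 = 0.6250
H(Y) = 0.9544 bits

After split:
Feature=0: H = 0.9710 bits (weight = 5/8)
Feature=1: H = 0.0000 bits (weight = 3/8)
H(Y|Feature) = (5/8)×0.9710 + (3/8)×0.0000 = 0.6068 bits

Information Gain = 0.9544 - 0.6068 = 0.3476 bits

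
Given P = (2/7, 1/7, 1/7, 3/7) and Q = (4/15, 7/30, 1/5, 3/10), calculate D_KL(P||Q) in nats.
0.0544 nats

KL divergence: D_KL(P||Q) = Σ p(x) log(p(x)/q(x))

Computing term by term:
  x=0: 2/7 × log_e[(2/7)/(4/15)] = 2/7 × 0.0690 = 0.0197
  x=1: 1/7 × log_e[(1/7)/(7/30)] = 1/7 × -0.4906 = -0.0701
  x=2: 1/7 × log_e[(1/7)/(1/5)] = 1/7 × -0.3365 = -0.0481
  x=3: 3/7 × log_e[(3/7)/(3/10)] = 3/7 × 0.3567 = 0.1529

D_KL(P||Q) = 0.0544 nats

Note: KL divergence is always non-negative and equals 0 iff P = Q.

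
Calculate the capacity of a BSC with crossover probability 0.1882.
0.3023 bits

For a binary symmetric channel (BSC) with error probability p:
Capacity C = 1 - H(p) bits per symbol

where H(p) = -p log₂(p) - (1-p) log₂(1-p) is the binary entropy function.

H(0.1882) = 0.6977 bits
C = 1 - 0.6977 = 0.3023 bits per symbol

This means we can reliably transmit up to 0.3023 bits of information per channel use.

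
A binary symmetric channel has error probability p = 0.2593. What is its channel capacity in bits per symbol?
0.1743 bits

For a binary symmetric channel (BSC) with error probability p:
Capacity C = 1 - H(p) bits per symbol

where H(p) = -p log₂(p) - (1-p) log₂(1-p) is the binary entropy function.

H(0.2593) = 0.8257 bits
C = 1 - 0.8257 = 0.1743 bits per symbol

This means we can reliably transmit up to 0.1743 bits of information per channel use.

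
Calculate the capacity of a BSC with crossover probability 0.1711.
0.3398 bits

For a binary symmetric channel (BSC) with error probability p:
Capacity C = 1 - H(p) bits per symbol

where H(p) = -p log₂(p) - (1-p) log₂(1-p) is the binary entropy function.

H(0.1711) = 0.6602 bits
C = 1 - 0.6602 = 0.3398 bits per symbol

This means we can reliably transmit up to 0.3398 bits of information per channel use.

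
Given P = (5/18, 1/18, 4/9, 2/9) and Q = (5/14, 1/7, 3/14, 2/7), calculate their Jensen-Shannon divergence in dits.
0.0152 dits

Jensen-Shannon divergence is:
JSD(P||Q) = 0.5 × D_KL(P||M) + 0.5 × D_KL(Q||M)
where M = 0.5 × (P + Q) is the mixture distribution.

M = 0.5 × (5/18, 1/18, 4/9, 2/9) + 0.5 × (5/14, 1/7, 3/14, 2/7) = (0.31746, 0.0992063, 0.329365, 0.253968)

D_KL(P||M) = 0.0149 dits
D_KL(Q||M) = 0.0155 dits

JSD(P||Q) = 0.5 × 0.0149 + 0.5 × 0.0155 = 0.0152 dits

Unlike KL divergence, JSD is symmetric and bounded: 0 ≤ JSD ≤ log(2).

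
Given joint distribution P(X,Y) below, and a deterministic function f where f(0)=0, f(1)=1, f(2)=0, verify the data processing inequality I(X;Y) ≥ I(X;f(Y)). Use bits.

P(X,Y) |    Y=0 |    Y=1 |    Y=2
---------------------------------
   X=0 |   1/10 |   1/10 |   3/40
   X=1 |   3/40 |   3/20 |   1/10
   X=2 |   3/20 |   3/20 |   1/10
I(X;Y) = 0.0149, I(X;f(Y)) = 0.0055, inequality holds: 0.0149 ≥ 0.0055

Data Processing Inequality: For any Markov chain X → Y → Z, we have I(X;Y) ≥ I(X;Z).

Here Z = f(Y) is a deterministic function of Y, forming X → Y → Z.

Original I(X;Y) = 0.0149 bits

After applying f:
P(X,Z) where Z=f(Y):
- P(X,Z=0) = P(X,Y=0) + P(X,Y=2)
- P(X,Z=1) = P(X,Y=1)

I(X;Z) = I(X;f(Y)) = 0.0055 bits

Verification: 0.0149 ≥ 0.0055 ✓

Information cannot be created by processing; the function f can only lose information about X.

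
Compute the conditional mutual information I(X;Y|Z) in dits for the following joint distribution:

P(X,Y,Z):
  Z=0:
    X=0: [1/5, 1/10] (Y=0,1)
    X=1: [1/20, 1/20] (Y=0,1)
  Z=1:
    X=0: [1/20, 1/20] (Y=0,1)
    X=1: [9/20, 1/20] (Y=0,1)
0.0186 dits

Conditional mutual information: I(X;Y|Z) = H(X|Z) + H(Y|Z) - H(X,Y|Z)

H(Z) = 0.2923
H(X,Z) = 0.5074 → H(X|Z) = 0.2151
H(Y,Z) = 0.5246 → H(Y|Z) = 0.2323
H(X,Y,Z) = 0.7211 → H(X,Y|Z) = 0.4288

I(X;Y|Z) = 0.2151 + 0.2323 - 0.4288 = 0.0186 dits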